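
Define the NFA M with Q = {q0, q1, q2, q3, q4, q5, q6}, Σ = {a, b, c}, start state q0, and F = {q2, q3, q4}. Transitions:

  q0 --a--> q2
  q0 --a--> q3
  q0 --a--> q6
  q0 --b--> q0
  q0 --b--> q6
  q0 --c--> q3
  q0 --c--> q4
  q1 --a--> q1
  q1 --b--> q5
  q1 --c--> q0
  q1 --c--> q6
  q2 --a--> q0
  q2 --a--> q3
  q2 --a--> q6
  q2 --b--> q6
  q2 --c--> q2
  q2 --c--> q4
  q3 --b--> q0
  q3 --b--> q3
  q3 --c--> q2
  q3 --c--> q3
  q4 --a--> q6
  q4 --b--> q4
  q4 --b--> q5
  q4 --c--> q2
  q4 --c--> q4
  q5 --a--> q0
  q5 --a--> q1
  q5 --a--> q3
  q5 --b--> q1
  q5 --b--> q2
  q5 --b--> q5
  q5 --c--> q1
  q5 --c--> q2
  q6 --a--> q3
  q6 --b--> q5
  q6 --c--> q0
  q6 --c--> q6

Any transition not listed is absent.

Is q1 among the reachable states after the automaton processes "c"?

No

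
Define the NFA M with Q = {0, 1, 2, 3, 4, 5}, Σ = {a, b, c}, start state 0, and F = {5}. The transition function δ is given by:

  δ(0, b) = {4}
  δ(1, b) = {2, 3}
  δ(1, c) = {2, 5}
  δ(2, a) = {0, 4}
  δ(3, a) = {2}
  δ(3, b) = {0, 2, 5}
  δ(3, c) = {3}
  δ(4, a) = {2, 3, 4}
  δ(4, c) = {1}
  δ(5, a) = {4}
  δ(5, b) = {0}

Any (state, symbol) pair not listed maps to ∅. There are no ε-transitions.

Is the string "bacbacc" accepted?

Yes

Start in {0}.
Read 'b': 0→{4}; now {4}.
Read 'a': 4→{2, 3, 4}; now {2, 3, 4}.
Read 'c': 2→∅, 3→{3}, 4→{1}; now {1, 3}.
Read 'b': 1→{2, 3}, 3→{0, 2, 5}; now {0, 2, 3, 5}.
Read 'a': 0→∅, 2→{0, 4}, 3→{2}, 5→{4}; now {0, 2, 4}.
Read 'c': 0→∅, 2→∅, 4→{1}; now {1}.
Read 'c': 1→{2, 5}; now {2, 5}.
The final set {2, 5} contains the accepting state 5.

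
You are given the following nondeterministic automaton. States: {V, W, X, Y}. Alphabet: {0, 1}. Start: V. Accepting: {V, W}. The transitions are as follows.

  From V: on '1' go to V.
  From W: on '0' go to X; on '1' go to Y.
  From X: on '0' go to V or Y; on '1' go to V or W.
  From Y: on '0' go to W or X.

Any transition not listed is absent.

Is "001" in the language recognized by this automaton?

No

Start in {V}.
Read '0': V→∅; now ∅.
The set is empty and remains empty for the remaining 2 symbols.
The final set ∅ contains no accepting state.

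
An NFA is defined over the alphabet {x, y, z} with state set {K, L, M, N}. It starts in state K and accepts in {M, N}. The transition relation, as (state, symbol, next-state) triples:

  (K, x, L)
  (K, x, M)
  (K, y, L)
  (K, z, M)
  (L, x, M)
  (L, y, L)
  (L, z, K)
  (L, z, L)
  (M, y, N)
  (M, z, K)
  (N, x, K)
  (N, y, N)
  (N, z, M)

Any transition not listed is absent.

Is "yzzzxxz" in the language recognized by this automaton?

Start in {K}.
Read 'y': K→{L}; now {L}.
Read 'z': L→{K, L}; now {K, L}.
Read 'z': K→{M}, L→{K, L}; now {K, L, M}.
Read 'z': K→{M}, L→{K, L}, M→{K}; now {K, L, M}.
Read 'x': K→{L, M}, L→{M}, M→∅; now {L, M}.
Read 'x': L→{M}, M→∅; now {M}.
Read 'z': M→{K}; now {K}.
The final set {K} contains no accepting state.

No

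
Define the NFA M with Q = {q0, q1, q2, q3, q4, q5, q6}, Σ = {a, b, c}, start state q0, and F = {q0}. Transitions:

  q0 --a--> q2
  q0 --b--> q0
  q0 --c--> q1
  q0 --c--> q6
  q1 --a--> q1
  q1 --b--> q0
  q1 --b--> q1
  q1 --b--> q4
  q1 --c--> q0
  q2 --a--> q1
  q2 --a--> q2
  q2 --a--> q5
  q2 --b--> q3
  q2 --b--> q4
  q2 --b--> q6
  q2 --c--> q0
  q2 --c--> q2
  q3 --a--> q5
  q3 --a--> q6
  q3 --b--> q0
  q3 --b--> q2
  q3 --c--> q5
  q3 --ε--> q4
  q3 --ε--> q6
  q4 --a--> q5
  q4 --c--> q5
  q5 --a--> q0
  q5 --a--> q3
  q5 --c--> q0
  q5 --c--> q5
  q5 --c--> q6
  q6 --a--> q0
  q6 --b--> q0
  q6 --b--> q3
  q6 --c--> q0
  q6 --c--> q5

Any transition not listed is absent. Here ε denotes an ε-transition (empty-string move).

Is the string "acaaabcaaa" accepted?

Start in {q0}.
Read 'a': q0→{q2}; now {q2}.
Read 'c': q2→{q0, q2}; now {q0, q2}.
Read 'a': q0→{q2}, q2→{q1, q2, q5}; now {q1, q2, q5}.
Read 'a': q1→{q1}, q2→{q1, q2, q5}, q5→{q0, q3}; union {q0, q1, q2, q3, q5}; ε-closure = {q0, q1, q2, q3, q4, q5, q6}.
Read 'a': q0→{q2}, q1→{q1}, q2→{q1, q2, q5}, q3→{q5, q6}, q4→{q5}, q5→{q0, q3}, q6→{q0}; union {q0, q1, q2, q3, q5, q6}; ε-closure = {q0, q1, q2, q3, q4, q5, q6}.
Read 'b': q0→{q0}, q1→{q0, q1, q4}, q2→{q3, q4, q6}, q3→{q0, q2}, q4→∅, q5→∅, q6→{q0, q3}; now {q0, q1, q2, q3, q4, q6}.
Read 'c': q0→{q1, q6}, q1→{q0}, q2→{q0, q2}, q3→{q5}, q4→{q5}, q6→{q0, q5}; now {q0, q1, q2, q5, q6}.
Read 'a': q0→{q2}, q1→{q1}, q2→{q1, q2, q5}, q5→{q0, q3}, q6→{q0}; union {q0, q1, q2, q3, q5}; ε-closure = {q0, q1, q2, q3, q4, q5, q6}.
Read 'a': q0→{q2}, q1→{q1}, q2→{q1, q2, q5}, q3→{q5, q6}, q4→{q5}, q5→{q0, q3}, q6→{q0}; union {q0, q1, q2, q3, q5, q6}; ε-closure = {q0, q1, q2, q3, q4, q5, q6}.
Read 'a': q0→{q2}, q1→{q1}, q2→{q1, q2, q5}, q3→{q5, q6}, q4→{q5}, q5→{q0, q3}, q6→{q0}; union {q0, q1, q2, q3, q5, q6}; ε-closure = {q0, q1, q2, q3, q4, q5, q6}.
The final set {q0, q1, q2, q3, q4, q5, q6} contains the accepting state q0.

Yes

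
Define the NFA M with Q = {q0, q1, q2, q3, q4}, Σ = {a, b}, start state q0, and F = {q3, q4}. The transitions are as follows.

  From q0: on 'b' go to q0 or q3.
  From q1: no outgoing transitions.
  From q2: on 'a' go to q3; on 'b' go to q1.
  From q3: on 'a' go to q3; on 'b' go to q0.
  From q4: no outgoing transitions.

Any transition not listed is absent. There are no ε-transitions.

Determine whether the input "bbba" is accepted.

Start in {q0}.
Read 'b': {q0} → {q0, q3}.
Read 'b': {q0, q3} → {q0, q3}.
Read 'b': {q0, q3} → {q0, q3}.
Read 'a': {q0, q3} → {q3}.
The final set {q3} contains the accepting state q3.

Yes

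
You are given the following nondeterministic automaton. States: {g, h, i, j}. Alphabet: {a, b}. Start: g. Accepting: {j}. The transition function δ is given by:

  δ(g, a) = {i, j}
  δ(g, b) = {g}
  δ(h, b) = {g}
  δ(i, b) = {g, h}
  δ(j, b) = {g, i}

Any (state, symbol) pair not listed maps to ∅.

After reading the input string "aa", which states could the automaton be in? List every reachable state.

∅

Start in {g}.
Read 'a': g→{i, j}; now {i, j}.
Read 'a': i→∅, j→∅; now ∅.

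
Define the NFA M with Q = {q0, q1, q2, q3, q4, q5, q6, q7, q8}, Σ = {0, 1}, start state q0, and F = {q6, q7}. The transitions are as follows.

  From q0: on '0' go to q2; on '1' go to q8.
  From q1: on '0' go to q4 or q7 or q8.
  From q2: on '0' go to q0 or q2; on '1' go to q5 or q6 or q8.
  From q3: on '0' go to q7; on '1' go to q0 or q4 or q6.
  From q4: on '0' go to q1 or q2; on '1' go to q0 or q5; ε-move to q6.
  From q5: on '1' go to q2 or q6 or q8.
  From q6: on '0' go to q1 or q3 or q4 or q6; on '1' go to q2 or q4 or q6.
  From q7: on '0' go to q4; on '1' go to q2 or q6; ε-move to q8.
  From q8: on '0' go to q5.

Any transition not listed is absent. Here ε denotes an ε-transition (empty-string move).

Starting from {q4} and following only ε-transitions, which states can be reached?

Begin with {q4}.
ε-move q4 → q6; add q6.

{q4, q6}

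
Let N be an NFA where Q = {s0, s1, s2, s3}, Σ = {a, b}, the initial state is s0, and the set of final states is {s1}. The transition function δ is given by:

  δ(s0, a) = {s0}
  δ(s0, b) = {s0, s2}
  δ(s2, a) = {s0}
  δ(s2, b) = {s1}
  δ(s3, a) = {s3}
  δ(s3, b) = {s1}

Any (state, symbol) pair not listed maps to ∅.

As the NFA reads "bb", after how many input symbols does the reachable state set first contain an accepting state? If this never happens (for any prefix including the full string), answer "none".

Start in {s0}.
Read 'b': s0→{s0, s2}; now {s0, s2}.
Read 'b': s0→{s0, s2}, s2→{s1}; now {s0, s1, s2}.
None of the earlier sets intersect F, but {s0, s1, s2} does.

2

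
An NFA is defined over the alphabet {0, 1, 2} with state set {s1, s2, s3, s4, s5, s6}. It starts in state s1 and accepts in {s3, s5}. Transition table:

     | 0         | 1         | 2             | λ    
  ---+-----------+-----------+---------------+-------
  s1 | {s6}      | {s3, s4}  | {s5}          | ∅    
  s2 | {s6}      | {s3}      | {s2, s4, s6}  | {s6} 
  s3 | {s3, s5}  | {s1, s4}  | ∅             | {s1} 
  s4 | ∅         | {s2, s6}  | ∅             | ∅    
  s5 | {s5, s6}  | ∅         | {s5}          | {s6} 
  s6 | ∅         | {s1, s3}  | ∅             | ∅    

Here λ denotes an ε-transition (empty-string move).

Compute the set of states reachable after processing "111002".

{s5, s6}

Start in {s1}.
Read '1': s1→{s3, s4}; union {s3, s4}; ε-closure = {s1, s3, s4}.
Read '1': s1→{s3, s4}, s3→{s1, s4}, s4→{s2, s6}; now {s1, s2, s3, s4, s6}.
Read '1': s1→{s3, s4}, s2→{s3}, s3→{s1, s4}, s4→{s2, s6}, s6→{s1, s3}; now {s1, s2, s3, s4, s6}.
Read '0': s1→{s6}, s2→{s6}, s3→{s3, s5}, s4→∅, s6→∅; union {s3, s5, s6}; ε-closure = {s1, s3, s5, s6}.
Read '0': s1→{s6}, s3→{s3, s5}, s5→{s5, s6}, s6→∅; union {s3, s5, s6}; ε-closure = {s1, s3, s5, s6}.
Read '2': s1→{s5}, s3→∅, s5→{s5}, s6→∅; union {s5}; ε-closure = {s5, s6}.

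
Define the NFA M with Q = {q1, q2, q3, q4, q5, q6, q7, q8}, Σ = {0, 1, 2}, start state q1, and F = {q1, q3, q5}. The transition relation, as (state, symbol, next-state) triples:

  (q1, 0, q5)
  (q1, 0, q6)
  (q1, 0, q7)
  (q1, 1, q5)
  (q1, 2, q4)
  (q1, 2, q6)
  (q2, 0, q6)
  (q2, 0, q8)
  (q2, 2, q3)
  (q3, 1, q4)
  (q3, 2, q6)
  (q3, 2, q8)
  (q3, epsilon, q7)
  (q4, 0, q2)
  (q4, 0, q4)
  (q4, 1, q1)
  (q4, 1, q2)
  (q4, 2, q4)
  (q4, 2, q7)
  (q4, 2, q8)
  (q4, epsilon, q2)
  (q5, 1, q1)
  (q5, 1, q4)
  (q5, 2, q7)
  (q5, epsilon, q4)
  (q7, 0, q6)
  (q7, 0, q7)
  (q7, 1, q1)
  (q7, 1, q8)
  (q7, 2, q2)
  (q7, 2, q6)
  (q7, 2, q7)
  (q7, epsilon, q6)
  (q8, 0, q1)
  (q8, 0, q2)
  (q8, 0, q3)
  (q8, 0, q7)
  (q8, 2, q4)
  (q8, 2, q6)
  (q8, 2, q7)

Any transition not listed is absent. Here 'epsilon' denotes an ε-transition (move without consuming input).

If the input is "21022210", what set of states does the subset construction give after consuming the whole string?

{q1, q2, q3, q4, q5, q6, q7, q8}

Start in {q1}.
Read '2': q1→{q4, q6}; union {q4, q6}; ε-closure = {q2, q4, q6}.
Read '1': q2→∅, q4→{q1, q2}, q6→∅; now {q1, q2}.
Read '0': q1→{q5, q6, q7}, q2→{q6, q8}; union {q5, q6, q7, q8}; ε-closure = {q2, q4, q5, q6, q7, q8}.
Read '2': q2→{q3}, q4→{q4, q7, q8}, q5→{q7}, q6→∅, q7→{q2, q6, q7}, q8→{q4, q6, q7}; now {q2, q3, q4, q6, q7, q8}.
Read '2': q2→{q3}, q3→{q6, q8}, q4→{q4, q7, q8}, q6→∅, q7→{q2, q6, q7}, q8→{q4, q6, q7}; now {q2, q3, q4, q6, q7, q8}.
Read '2': q2→{q3}, q3→{q6, q8}, q4→{q4, q7, q8}, q6→∅, q7→{q2, q6, q7}, q8→{q4, q6, q7}; now {q2, q3, q4, q6, q7, q8}.
Read '1': q2→∅, q3→{q4}, q4→{q1, q2}, q6→∅, q7→{q1, q8}, q8→∅; now {q1, q2, q4, q8}.
Read '0': q1→{q5, q6, q7}, q2→{q6, q8}, q4→{q2, q4}, q8→{q1, q2, q3, q7}; now {q1, q2, q3, q4, q5, q6, q7, q8}.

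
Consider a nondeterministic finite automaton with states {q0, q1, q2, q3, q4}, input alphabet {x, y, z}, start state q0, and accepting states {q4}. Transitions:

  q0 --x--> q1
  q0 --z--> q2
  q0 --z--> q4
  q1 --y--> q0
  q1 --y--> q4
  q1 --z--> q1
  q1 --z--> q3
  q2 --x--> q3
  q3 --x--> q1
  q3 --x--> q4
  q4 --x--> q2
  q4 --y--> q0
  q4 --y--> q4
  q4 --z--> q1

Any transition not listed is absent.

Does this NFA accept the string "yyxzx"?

Start in {q0}.
Read 'y': {q0} → ∅.
The set is empty and remains empty for the remaining 4 symbols.
The final set ∅ contains no accepting state.

No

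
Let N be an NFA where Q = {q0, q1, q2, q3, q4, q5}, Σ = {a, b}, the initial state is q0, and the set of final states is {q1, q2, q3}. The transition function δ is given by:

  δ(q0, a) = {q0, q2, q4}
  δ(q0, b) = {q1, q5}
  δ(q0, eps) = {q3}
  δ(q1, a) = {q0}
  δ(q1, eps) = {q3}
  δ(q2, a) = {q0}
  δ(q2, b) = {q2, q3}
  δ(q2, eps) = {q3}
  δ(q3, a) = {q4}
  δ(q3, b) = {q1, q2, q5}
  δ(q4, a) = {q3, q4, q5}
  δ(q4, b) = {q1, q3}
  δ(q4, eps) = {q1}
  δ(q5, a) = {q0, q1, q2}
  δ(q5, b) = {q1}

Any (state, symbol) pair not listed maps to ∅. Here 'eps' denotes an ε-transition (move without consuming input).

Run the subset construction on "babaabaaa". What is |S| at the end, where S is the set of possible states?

Start: ε-closure({q0}) = {q0, q3}.
Read 'b': q0→{q1, q5}, q3→{q1, q2, q5}; union {q1, q2, q5}; ε-closure = {q1, q2, q3, q5}.
Read 'a': q1→{q0}, q2→{q0}, q3→{q4}, q5→{q0, q1, q2}; union {q0, q1, q2, q4}; ε-closure = {q0, q1, q2, q3, q4}.
Read 'b': q0→{q1, q5}, q1→∅, q2→{q2, q3}, q3→{q1, q2, q5}, q4→{q1, q3}; now {q1, q2, q3, q5}.
Read 'a': q1→{q0}, q2→{q0}, q3→{q4}, q5→{q0, q1, q2}; union {q0, q1, q2, q4}; ε-closure = {q0, q1, q2, q3, q4}.
Read 'a': q0→{q0, q2, q4}, q1→{q0}, q2→{q0}, q3→{q4}, q4→{q3, q4, q5}; union {q0, q2, q3, q4, q5}; ε-closure = {q0, q1, q2, q3, q4, q5}.
Read 'b': q0→{q1, q5}, q1→∅, q2→{q2, q3}, q3→{q1, q2, q5}, q4→{q1, q3}, q5→{q1}; now {q1, q2, q3, q5}.
Read 'a': q1→{q0}, q2→{q0}, q3→{q4}, q5→{q0, q1, q2}; union {q0, q1, q2, q4}; ε-closure = {q0, q1, q2, q3, q4}.
Read 'a': q0→{q0, q2, q4}, q1→{q0}, q2→{q0}, q3→{q4}, q4→{q3, q4, q5}; union {q0, q2, q3, q4, q5}; ε-closure = {q0, q1, q2, q3, q4, q5}.
Read 'a': q0→{q0, q2, q4}, q1→{q0}, q2→{q0}, q3→{q4}, q4→{q3, q4, q5}, q5→{q0, q1, q2}; now {q0, q1, q2, q3, q4, q5}.
That set has 6 states.

6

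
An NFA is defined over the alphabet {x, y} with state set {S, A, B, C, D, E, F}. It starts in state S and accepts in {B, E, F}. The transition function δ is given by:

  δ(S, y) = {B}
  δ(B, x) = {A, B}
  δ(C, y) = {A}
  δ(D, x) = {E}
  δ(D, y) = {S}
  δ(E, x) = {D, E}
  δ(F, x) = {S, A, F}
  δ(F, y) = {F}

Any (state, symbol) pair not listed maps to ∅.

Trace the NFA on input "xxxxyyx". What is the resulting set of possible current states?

Start in {S}.
Read 'x': {S} → ∅.
The set is empty and remains empty for the remaining 6 symbols.

∅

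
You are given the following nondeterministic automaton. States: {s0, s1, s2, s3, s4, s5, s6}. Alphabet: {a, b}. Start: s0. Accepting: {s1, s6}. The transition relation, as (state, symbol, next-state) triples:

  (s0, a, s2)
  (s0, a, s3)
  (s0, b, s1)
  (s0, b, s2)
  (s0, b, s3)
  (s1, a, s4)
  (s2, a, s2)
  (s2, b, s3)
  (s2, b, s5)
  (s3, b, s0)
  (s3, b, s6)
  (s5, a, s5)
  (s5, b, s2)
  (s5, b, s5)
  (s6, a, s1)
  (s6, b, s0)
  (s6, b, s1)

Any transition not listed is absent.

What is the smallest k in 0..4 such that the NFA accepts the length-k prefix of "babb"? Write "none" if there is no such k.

Start in {s0}.
Read 'b': s0→{s1, s2, s3}; now {s1, s2, s3}.
None of the earlier sets intersect F, but {s1, s2, s3} does.

1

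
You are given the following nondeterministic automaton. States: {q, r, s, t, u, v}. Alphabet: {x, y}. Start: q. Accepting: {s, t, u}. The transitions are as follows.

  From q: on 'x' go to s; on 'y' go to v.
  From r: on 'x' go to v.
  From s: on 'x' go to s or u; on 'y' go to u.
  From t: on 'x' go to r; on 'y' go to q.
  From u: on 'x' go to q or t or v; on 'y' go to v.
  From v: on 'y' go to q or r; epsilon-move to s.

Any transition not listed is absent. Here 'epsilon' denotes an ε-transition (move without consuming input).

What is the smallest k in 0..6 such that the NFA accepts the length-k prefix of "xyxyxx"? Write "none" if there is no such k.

1

Start in {q}.
Read 'x': {q} → {s}.
None of the earlier sets intersect F, but {s} does.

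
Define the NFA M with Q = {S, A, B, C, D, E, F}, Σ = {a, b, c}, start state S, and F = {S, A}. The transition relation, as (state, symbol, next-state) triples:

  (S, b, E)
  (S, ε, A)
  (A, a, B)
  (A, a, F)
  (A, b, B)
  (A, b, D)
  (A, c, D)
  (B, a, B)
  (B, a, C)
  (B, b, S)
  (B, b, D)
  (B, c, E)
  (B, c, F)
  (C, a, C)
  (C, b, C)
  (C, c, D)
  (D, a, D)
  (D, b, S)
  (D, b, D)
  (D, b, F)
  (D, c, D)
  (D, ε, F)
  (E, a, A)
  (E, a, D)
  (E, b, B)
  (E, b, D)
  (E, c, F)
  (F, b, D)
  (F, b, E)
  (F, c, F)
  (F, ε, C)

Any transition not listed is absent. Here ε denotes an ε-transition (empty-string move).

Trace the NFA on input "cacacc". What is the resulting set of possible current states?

Start: ε-closure({S}) = {S, A}.
Read 'c': S→∅, A→{D}; union {D}; ε-closure = {C, D, F}.
Read 'a': C→{C}, D→{D}, F→∅; union {C, D}; ε-closure = {C, D, F}.
Read 'c': C→{D}, D→{D}, F→{F}; union {D, F}; ε-closure = {C, D, F}.
Read 'a': C→{C}, D→{D}, F→∅; union {C, D}; ε-closure = {C, D, F}.
Read 'c': C→{D}, D→{D}, F→{F}; union {D, F}; ε-closure = {C, D, F}.
Read 'c': C→{D}, D→{D}, F→{F}; union {D, F}; ε-closure = {C, D, F}.

{C, D, F}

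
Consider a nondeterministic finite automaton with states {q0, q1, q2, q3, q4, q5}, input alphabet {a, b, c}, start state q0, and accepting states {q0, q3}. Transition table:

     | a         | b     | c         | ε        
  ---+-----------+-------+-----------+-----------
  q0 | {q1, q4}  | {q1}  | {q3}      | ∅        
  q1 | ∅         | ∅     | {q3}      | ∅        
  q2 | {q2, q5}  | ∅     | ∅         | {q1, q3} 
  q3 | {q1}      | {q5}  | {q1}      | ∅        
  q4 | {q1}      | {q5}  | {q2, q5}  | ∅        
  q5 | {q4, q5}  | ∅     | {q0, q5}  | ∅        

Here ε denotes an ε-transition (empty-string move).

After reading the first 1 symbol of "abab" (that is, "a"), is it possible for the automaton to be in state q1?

Start in {q0}.
Read 'a': q0→{q1, q4}; now {q1, q4}.
State q1 is in {q1, q4}.

Yes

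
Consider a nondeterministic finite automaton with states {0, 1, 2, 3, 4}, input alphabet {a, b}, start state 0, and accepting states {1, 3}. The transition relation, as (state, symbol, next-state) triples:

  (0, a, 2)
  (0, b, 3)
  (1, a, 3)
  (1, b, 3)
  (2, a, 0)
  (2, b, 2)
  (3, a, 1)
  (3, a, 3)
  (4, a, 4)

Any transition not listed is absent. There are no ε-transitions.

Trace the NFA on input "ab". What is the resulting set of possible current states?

Start in {0}.
Read 'a': 0→{2}; now {2}.
Read 'b': 2→{2}; now {2}.

{2}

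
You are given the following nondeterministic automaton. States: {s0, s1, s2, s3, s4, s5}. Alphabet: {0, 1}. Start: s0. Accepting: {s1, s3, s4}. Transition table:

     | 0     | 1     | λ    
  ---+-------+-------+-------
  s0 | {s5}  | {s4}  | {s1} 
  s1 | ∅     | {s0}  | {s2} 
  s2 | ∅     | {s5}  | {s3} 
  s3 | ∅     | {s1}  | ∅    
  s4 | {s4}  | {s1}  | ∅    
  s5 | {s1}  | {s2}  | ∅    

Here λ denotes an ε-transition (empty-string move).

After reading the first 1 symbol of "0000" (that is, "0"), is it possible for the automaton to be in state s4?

No

Start: ε-closure({s0}) = {s0, s1, s2, s3}.
Read '0': s0→{s5}, s1→∅, s2→∅, s3→∅; now {s5}.
State s4 is not in {s5}.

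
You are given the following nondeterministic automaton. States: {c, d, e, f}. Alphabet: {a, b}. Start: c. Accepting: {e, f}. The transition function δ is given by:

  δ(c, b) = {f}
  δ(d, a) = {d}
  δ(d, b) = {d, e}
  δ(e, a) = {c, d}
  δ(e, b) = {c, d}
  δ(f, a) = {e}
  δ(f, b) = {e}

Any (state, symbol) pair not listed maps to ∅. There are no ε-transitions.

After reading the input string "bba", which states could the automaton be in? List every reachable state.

Start in {c}.
Read 'b': {c} → {f}.
Read 'b': {f} → {e}.
Read 'a': {e} → {c, d}.

{c, d}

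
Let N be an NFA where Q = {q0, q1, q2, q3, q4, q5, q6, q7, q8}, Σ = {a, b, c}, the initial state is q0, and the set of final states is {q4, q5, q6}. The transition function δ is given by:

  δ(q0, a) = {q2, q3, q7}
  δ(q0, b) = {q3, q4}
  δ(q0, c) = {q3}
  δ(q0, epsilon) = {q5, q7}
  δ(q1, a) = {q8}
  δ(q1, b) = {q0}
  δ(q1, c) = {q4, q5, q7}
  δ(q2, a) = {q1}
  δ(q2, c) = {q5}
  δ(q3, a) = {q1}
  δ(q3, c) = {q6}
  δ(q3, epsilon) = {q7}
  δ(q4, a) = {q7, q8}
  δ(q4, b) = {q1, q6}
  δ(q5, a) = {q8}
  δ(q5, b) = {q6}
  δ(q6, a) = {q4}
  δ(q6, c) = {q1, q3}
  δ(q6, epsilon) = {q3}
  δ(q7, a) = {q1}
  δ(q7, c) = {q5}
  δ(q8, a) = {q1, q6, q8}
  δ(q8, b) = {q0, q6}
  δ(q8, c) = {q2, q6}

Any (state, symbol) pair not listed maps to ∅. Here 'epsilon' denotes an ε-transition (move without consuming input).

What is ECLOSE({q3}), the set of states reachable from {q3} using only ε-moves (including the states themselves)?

Begin with {q3}.
ε-move q3 → q7; add q7.

{q3, q7}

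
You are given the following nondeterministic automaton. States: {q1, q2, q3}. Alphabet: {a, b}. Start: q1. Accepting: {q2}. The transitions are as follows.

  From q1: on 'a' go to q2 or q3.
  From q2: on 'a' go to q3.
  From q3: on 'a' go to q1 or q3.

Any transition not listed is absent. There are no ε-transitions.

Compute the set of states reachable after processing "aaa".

Start in {q1}.
Read 'a': q1→{q2, q3}; now {q2, q3}.
Read 'a': q2→{q3}, q3→{q1, q3}; now {q1, q3}.
Read 'a': q1→{q2, q3}, q3→{q1, q3}; now {q1, q2, q3}.

{q1, q2, q3}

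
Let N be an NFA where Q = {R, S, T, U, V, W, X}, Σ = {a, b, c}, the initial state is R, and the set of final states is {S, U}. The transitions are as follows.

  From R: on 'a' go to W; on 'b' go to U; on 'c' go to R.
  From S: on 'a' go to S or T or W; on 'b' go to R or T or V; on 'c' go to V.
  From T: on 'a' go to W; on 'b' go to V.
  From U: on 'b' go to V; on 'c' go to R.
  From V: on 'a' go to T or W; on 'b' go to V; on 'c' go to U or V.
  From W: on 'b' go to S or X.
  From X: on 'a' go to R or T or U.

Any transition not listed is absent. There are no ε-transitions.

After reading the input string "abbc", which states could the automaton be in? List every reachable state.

Start in {R}.
Read 'a': {R} → {W}.
Read 'b': {W} → {S, X}.
Read 'b': {S, X} → {R, T, V}.
Read 'c': {R, T, V} → {R, U, V}.

{R, U, V}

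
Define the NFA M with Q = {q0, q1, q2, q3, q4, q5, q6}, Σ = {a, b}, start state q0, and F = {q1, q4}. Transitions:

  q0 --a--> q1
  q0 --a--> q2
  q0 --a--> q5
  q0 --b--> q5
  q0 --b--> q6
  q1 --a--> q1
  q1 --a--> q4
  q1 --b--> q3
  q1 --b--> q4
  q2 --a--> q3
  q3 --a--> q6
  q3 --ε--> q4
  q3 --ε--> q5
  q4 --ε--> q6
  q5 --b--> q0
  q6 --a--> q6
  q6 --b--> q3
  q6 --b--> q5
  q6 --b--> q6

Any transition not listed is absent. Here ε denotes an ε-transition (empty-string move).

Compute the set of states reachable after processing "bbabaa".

{q1, q3, q4, q5, q6}

Start in {q0}.
Read 'b': q0→{q5, q6}; now {q5, q6}.
Read 'b': q5→{q0}, q6→{q3, q5, q6}; union {q0, q3, q5, q6}; ε-closure = {q0, q3, q4, q5, q6}.
Read 'a': q0→{q1, q2, q5}, q3→{q6}, q4→∅, q5→∅, q6→{q6}; now {q1, q2, q5, q6}.
Read 'b': q1→{q3, q4}, q2→∅, q5→{q0}, q6→{q3, q5, q6}; now {q0, q3, q4, q5, q6}.
Read 'a': q0→{q1, q2, q5}, q3→{q6}, q4→∅, q5→∅, q6→{q6}; now {q1, q2, q5, q6}.
Read 'a': q1→{q1, q4}, q2→{q3}, q5→∅, q6→{q6}; union {q1, q3, q4, q6}; ε-closure = {q1, q3, q4, q5, q6}.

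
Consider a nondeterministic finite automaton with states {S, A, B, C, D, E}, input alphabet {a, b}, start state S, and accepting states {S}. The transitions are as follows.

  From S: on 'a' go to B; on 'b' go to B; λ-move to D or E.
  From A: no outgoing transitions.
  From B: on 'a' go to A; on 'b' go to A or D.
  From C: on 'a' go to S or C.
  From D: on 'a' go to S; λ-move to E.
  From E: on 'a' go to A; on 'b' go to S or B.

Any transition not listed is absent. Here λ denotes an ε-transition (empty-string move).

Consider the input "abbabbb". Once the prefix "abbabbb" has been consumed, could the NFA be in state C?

No

Start: ε-closure({S}) = {S, D, E}.
Read 'a': {S, D, E} → {S, A, B, D, E}.
Read 'b': {S, A, B, D, E} → {S, A, B, D, E}.
Read 'b': {S, A, B, D, E} → {S, A, B, D, E}.
Read 'a': {S, A, B, D, E} → {S, A, B, D, E}.
Read 'b': {S, A, B, D, E} → {S, A, B, D, E}.
Read 'b': {S, A, B, D, E} → {S, A, B, D, E}.
Read 'b': {S, A, B, D, E} → {S, A, B, D, E}.
State C is not in {S, A, B, D, E}.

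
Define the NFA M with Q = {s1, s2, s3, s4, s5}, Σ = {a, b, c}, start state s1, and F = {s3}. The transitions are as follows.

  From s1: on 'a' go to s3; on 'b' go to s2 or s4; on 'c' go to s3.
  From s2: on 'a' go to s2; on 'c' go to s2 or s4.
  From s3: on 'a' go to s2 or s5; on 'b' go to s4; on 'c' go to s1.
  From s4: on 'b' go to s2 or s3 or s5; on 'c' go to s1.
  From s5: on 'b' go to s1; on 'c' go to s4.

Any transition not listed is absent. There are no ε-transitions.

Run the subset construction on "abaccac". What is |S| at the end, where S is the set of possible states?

Start in {s1}.
Read 'a': s1→{s3}; now {s3}.
Read 'b': s3→{s4}; now {s4}.
Read 'a': s4→∅; now ∅.
The set is empty and remains empty for the remaining 4 symbols.
That set has 0 states.

0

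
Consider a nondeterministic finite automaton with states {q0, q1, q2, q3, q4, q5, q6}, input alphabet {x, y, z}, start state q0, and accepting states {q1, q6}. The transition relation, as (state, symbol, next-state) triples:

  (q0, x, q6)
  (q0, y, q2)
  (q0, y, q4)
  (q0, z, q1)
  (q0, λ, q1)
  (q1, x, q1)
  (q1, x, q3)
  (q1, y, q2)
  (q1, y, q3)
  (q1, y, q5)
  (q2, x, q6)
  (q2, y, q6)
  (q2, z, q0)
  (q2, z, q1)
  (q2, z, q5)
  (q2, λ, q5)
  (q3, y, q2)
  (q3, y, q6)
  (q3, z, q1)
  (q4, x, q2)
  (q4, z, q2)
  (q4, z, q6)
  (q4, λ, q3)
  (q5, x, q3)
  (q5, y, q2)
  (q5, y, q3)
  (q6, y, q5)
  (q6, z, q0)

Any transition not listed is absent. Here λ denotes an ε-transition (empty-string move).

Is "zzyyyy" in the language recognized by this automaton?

Start: ε-closure({q0}) = {q0, q1}.
Read 'z': q0→{q1}, q1→∅; now {q1}.
Read 'z': q1→∅; now ∅.
The set is empty and remains empty for the remaining 4 symbols.
The final set ∅ contains no accepting state.

No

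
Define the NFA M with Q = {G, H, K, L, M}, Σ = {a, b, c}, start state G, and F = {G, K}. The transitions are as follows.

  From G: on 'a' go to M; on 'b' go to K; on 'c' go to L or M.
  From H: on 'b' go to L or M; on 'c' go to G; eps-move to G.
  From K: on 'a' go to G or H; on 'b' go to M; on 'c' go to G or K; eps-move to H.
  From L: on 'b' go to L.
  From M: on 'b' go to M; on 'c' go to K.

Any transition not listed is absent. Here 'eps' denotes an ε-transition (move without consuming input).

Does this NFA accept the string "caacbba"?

No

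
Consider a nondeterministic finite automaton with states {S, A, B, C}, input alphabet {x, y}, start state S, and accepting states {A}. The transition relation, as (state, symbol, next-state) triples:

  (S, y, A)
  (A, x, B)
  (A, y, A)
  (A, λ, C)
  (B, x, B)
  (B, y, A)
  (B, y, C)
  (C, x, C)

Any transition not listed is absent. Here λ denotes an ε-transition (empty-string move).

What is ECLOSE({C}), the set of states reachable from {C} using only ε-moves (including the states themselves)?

Begin with {C}.
No ε-moves leave this set, so the closure equals the set itself.

{C}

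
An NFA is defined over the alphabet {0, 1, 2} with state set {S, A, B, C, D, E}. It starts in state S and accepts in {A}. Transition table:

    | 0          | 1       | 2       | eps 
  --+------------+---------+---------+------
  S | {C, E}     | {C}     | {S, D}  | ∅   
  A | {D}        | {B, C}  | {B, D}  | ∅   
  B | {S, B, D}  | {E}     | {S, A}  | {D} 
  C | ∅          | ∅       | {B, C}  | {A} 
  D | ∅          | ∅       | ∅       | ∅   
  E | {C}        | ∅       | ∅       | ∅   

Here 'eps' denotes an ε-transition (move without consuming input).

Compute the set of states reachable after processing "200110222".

{S, A, B, C, D}

Start in {S}.
Read '2': S→{S, D}; now {S, D}.
Read '0': S→{C, E}, D→∅; union {C, E}; ε-closure = {A, C, E}.
Read '0': A→{D}, C→∅, E→{C}; union {C, D}; ε-closure = {A, C, D}.
Read '1': A→{B, C}, C→∅, D→∅; union {B, C}; ε-closure = {A, B, C, D}.
Read '1': A→{B, C}, B→{E}, C→∅, D→∅; union {B, C, E}; ε-closure = {A, B, C, D, E}.
Read '0': A→{D}, B→{S, B, D}, C→∅, D→∅, E→{C}; union {S, B, C, D}; ε-closure = {S, A, B, C, D}.
Read '2': S→{S, D}, A→{B, D}, B→{S, A}, C→{B, C}, D→∅; now {S, A, B, C, D}.
Read '2': S→{S, D}, A→{B, D}, B→{S, A}, C→{B, C}, D→∅; now {S, A, B, C, D}.
Read '2': S→{S, D}, A→{B, D}, B→{S, A}, C→{B, C}, D→∅; now {S, A, B, C, D}.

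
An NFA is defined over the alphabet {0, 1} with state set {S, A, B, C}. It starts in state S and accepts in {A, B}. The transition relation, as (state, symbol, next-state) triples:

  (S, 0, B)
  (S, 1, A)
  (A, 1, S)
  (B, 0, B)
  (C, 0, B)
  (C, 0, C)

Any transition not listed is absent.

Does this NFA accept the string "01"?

No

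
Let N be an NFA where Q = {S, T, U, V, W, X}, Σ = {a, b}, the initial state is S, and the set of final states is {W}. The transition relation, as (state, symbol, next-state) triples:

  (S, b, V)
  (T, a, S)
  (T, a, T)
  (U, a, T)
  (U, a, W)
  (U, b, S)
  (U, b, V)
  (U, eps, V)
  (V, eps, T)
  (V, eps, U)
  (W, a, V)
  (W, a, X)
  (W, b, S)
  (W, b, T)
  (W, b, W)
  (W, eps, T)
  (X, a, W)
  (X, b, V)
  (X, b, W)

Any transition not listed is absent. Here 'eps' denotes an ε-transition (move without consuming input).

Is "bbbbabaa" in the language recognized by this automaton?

Yes

Start in {S}.
Read 'b': S→{V}; union {V}; ε-closure = {T, U, V}.
Read 'b': T→∅, U→{S, V}, V→∅; union {S, V}; ε-closure = {S, T, U, V}.
Read 'b': S→{V}, T→∅, U→{S, V}, V→∅; union {S, V}; ε-closure = {S, T, U, V}.
Read 'b': S→{V}, T→∅, U→{S, V}, V→∅; union {S, V}; ε-closure = {S, T, U, V}.
Read 'a': S→∅, T→{S, T}, U→{T, W}, V→∅; now {S, T, W}.
Read 'b': S→{V}, T→∅, W→{S, T, W}; union {S, T, V, W}; ε-closure = {S, T, U, V, W}.
Read 'a': S→∅, T→{S, T}, U→{T, W}, V→∅, W→{V, X}; union {S, T, V, W, X}; ε-closure = {S, T, U, V, W, X}.
Read 'a': S→∅, T→{S, T}, U→{T, W}, V→∅, W→{V, X}, X→{W}; union {S, T, V, W, X}; ε-closure = {S, T, U, V, W, X}.
The final set {S, T, U, V, W, X} contains the accepting state W.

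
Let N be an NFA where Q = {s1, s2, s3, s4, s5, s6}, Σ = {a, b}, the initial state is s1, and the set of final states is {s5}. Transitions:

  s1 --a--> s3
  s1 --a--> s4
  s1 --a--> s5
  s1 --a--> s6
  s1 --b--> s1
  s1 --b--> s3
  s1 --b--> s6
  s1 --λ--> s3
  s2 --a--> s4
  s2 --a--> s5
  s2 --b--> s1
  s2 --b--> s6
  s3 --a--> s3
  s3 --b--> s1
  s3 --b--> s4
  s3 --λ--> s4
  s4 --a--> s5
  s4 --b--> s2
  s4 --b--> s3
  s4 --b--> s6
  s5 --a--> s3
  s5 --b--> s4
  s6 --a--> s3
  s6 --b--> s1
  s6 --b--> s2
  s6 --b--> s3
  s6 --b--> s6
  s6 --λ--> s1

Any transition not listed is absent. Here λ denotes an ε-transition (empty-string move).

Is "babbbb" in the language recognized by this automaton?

Start: ε-closure({s1}) = {s1, s3, s4}.
Read 'b': {s1, s3, s4} → {s1, s2, s3, s4, s6}.
Read 'a': {s1, s2, s3, s4, s6} → {s1, s3, s4, s5, s6}.
Read 'b': {s1, s3, s4, s5, s6} → {s1, s2, s3, s4, s6}.
Read 'b': {s1, s2, s3, s4, s6} → {s1, s2, s3, s4, s6}.
Read 'b': {s1, s2, s3, s4, s6} → {s1, s2, s3, s4, s6}.
Read 'b': {s1, s2, s3, s4, s6} → {s1, s2, s3, s4, s6}.
The final set {s1, s2, s3, s4, s6} contains no accepting state.

No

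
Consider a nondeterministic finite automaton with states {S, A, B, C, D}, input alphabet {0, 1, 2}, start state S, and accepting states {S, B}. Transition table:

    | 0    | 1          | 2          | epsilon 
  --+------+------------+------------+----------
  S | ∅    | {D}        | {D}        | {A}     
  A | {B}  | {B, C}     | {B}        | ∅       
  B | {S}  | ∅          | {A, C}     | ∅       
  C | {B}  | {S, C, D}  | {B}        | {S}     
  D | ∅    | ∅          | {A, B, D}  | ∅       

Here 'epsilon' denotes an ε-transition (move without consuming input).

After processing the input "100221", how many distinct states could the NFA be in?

Start: ε-closure({S}) = {S, A}.
Read '1': S→{D}, A→{B, C}; union {B, C, D}; ε-closure = {S, A, B, C, D}.
Read '0': S→∅, A→{B}, B→{S}, C→{B}, D→∅; union {S, B}; ε-closure = {S, A, B}.
Read '0': S→∅, A→{B}, B→{S}; union {S, B}; ε-closure = {S, A, B}.
Read '2': S→{D}, A→{B}, B→{A, C}; union {A, B, C, D}; ε-closure = {S, A, B, C, D}.
Read '2': S→{D}, A→{B}, B→{A, C}, C→{B}, D→{A, B, D}; union {A, B, C, D}; ε-closure = {S, A, B, C, D}.
Read '1': S→{D}, A→{B, C}, B→∅, C→{S, C, D}, D→∅; union {S, B, C, D}; ε-closure = {S, A, B, C, D}.
That set has 5 states.

5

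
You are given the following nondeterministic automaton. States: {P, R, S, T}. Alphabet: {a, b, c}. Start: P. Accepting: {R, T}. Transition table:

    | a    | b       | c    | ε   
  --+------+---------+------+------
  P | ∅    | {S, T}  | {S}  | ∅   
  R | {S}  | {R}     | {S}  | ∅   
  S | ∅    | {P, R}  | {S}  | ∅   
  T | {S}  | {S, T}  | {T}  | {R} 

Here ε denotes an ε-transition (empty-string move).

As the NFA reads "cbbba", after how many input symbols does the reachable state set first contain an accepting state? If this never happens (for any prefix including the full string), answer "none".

2

Start in {P}.
Read 'c': P→{S}; now {S}.
Read 'b': S→{P, R}; now {P, R}.
None of the earlier sets intersect F, but {P, R} does.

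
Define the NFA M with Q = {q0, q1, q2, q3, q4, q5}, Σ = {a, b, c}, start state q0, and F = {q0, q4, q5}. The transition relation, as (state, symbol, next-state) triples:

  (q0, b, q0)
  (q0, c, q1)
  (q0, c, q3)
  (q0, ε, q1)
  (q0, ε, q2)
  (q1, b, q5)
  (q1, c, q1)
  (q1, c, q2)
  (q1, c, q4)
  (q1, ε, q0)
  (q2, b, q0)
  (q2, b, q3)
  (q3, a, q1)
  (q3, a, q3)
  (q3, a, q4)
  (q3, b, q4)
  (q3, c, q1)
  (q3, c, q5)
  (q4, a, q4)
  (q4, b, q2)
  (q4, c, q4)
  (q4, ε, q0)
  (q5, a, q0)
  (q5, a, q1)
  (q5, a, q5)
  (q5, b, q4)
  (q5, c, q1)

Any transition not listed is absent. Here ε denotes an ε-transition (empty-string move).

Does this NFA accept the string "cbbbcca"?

Yes

Start: ε-closure({q0}) = {q0, q1, q2}.
Read 'c': q0→{q1, q3}, q1→{q1, q2, q4}, q2→∅; union {q1, q2, q3, q4}; ε-closure = {q0, q1, q2, q3, q4}.
Read 'b': q0→{q0}, q1→{q5}, q2→{q0, q3}, q3→{q4}, q4→{q2}; union {q0, q2, q3, q4, q5}; ε-closure = {q0, q1, q2, q3, q4, q5}.
Read 'b': q0→{q0}, q1→{q5}, q2→{q0, q3}, q3→{q4}, q4→{q2}, q5→{q4}; union {q0, q2, q3, q4, q5}; ε-closure = {q0, q1, q2, q3, q4, q5}.
Read 'b': q0→{q0}, q1→{q5}, q2→{q0, q3}, q3→{q4}, q4→{q2}, q5→{q4}; union {q0, q2, q3, q4, q5}; ε-closure = {q0, q1, q2, q3, q4, q5}.
Read 'c': q0→{q1, q3}, q1→{q1, q2, q4}, q2→∅, q3→{q1, q5}, q4→{q4}, q5→{q1}; union {q1, q2, q3, q4, q5}; ε-closure = {q0, q1, q2, q3, q4, q5}.
Read 'c': q0→{q1, q3}, q1→{q1, q2, q4}, q2→∅, q3→{q1, q5}, q4→{q4}, q5→{q1}; union {q1, q2, q3, q4, q5}; ε-closure = {q0, q1, q2, q3, q4, q5}.
Read 'a': q0→∅, q1→∅, q2→∅, q3→{q1, q3, q4}, q4→{q4}, q5→{q0, q1, q5}; union {q0, q1, q3, q4, q5}; ε-closure = {q0, q1, q2, q3, q4, q5}.
The final set {q0, q1, q2, q3, q4, q5} contains the accepting states q0, q4, q5.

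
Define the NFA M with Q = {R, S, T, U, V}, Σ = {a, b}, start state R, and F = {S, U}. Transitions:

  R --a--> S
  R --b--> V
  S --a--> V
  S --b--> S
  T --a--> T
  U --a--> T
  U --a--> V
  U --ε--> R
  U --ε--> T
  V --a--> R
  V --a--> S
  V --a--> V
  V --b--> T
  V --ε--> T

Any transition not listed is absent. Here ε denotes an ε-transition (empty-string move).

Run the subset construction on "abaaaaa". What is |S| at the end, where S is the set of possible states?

4

Start in {R}.
Read 'a': {R} → {S}.
Read 'b': {S} → {S}.
Read 'a': {S} → {T, V}.
Read 'a': {T, V} → {R, S, T, V}.
Read 'a': {R, S, T, V} → {R, S, T, V}.
Read 'a': {R, S, T, V} → {R, S, T, V}.
Read 'a': {R, S, T, V} → {R, S, T, V}.
That set has 4 states.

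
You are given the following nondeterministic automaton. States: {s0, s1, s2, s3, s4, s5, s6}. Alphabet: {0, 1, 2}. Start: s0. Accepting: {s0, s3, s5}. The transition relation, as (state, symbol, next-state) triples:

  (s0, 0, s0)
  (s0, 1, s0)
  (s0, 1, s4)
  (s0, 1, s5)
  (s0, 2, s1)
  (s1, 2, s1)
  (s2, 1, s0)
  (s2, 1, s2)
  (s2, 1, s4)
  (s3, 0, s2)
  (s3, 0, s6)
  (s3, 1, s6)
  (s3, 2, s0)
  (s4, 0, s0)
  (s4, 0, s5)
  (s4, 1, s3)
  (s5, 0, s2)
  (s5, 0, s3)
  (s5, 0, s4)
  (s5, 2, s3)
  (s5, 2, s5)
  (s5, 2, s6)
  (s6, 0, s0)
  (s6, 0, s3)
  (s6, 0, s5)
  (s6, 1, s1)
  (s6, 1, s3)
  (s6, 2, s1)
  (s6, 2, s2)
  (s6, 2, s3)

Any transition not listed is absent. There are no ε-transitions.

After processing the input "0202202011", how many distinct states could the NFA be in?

0

Start in {s0}.
Read '0': {s0} → {s0}.
Read '2': {s0} → {s1}.
Read '0': {s1} → ∅.
The set is empty and remains empty for the remaining 7 symbols.
That set has 0 states.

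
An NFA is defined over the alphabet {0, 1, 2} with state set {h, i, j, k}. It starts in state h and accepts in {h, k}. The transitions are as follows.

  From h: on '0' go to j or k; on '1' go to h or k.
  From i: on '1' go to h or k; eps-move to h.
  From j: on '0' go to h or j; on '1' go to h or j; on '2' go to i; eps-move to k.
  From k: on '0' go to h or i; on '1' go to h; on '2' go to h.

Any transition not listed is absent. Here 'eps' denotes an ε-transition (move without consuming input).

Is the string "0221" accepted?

No

Start in {h}.
Read '0': h→{j, k}; now {j, k}.
Read '2': j→{i}, k→{h}; now {h, i}.
Read '2': h→∅, i→∅; now ∅.
The set is empty and remains empty for the remaining 1 symbol.
The final set ∅ contains no accepting state.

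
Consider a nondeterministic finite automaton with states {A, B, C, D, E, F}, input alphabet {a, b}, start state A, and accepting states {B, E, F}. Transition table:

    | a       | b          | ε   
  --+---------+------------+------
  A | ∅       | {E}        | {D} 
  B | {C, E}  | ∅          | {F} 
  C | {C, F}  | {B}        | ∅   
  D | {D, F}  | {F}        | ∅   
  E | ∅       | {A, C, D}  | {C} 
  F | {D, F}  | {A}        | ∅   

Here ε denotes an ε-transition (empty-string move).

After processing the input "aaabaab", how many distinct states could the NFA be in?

Start: ε-closure({A}) = {A, D}.
Read 'a': A→∅, D→{D, F}; now {D, F}.
Read 'a': D→{D, F}, F→{D, F}; now {D, F}.
Read 'a': D→{D, F}, F→{D, F}; now {D, F}.
Read 'b': D→{F}, F→{A}; union {A, F}; ε-closure = {A, D, F}.
Read 'a': A→∅, D→{D, F}, F→{D, F}; now {D, F}.
Read 'a': D→{D, F}, F→{D, F}; now {D, F}.
Read 'b': D→{F}, F→{A}; union {A, F}; ε-closure = {A, D, F}.
That set has 3 states.

3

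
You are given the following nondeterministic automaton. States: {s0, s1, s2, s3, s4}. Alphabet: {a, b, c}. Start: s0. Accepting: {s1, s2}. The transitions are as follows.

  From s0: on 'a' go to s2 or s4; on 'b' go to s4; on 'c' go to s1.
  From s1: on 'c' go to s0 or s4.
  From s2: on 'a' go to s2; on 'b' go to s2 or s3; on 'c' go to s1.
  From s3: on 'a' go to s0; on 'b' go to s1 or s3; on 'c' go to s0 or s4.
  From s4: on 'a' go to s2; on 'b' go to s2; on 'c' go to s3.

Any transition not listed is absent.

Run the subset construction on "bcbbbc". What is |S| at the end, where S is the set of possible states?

2

Start in {s0}.
Read 'b': s0→{s4}; now {s4}.
Read 'c': s4→{s3}; now {s3}.
Read 'b': s3→{s1, s3}; now {s1, s3}.
Read 'b': s1→∅, s3→{s1, s3}; now {s1, s3}.
Read 'b': s1→∅, s3→{s1, s3}; now {s1, s3}.
Read 'c': s1→{s0, s4}, s3→{s0, s4}; now {s0, s4}.
That set has 2 states.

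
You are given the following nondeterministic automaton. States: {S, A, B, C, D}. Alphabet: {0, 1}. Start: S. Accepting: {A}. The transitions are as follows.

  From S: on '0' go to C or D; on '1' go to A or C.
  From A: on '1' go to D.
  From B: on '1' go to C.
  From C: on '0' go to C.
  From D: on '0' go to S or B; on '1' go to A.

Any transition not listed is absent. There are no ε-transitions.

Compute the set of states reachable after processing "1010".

Start in {S}.
Read '1': S→{A, C}; now {A, C}.
Read '0': A→∅, C→{C}; now {C}.
Read '1': C→∅; now ∅.
The set is empty and remains empty for the remaining 1 symbol.

∅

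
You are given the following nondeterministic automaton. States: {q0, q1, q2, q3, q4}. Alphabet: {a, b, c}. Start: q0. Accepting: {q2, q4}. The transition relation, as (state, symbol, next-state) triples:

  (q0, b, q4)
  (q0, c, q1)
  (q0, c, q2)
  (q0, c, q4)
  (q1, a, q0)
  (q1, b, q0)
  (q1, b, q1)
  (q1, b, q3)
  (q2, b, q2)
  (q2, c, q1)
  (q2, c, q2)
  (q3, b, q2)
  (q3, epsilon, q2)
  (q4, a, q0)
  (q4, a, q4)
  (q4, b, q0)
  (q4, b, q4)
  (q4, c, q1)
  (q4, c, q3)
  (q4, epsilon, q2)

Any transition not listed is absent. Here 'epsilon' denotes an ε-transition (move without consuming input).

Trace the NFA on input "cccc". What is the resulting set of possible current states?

{q1, q2}

Start in {q0}.
Read 'c': q0→{q1, q2, q4}; now {q1, q2, q4}.
Read 'c': q1→∅, q2→{q1, q2}, q4→{q1, q3}; now {q1, q2, q3}.
Read 'c': q1→∅, q2→{q1, q2}, q3→∅; now {q1, q2}.
Read 'c': q1→∅, q2→{q1, q2}; now {q1, q2}.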